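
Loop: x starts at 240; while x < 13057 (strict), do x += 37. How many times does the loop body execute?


Step 1: x goes from 240 toward 13057 by 37; the body runs while x<13057, so iterations = ceil((bound-start)/step)
Step 2: Distance=12817
Step 3: ceil(12817/37)=347

347


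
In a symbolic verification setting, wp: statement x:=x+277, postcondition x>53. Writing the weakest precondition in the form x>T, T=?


Formula: wp(x:=E, P) = P[E/x] (substitute E for x in postcondition)
Step 1: Postcondition: x>53
Step 2: Substitute x+277 for x: x+277>53
Step 3: Solve for x: x > 53-277 = -224

-224


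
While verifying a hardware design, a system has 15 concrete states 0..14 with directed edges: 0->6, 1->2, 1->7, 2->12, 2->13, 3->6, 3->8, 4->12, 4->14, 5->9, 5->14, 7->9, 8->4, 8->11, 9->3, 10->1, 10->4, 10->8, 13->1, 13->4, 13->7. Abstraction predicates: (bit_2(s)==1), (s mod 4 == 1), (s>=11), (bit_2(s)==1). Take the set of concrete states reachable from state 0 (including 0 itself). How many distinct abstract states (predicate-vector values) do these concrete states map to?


BFS from 0:
Concrete reachable: {0, 6}
Abstract via predicates (bit_2(s)==1), (s mod 4 == 1), (s>=11), (bit_2(s)==1):
  (0,0,0,0) <- {0}
  (1,0,0,1) <- {6}
Distinct abstract states = 2

2


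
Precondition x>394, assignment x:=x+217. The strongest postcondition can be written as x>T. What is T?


Formula: sp(P, x:=E) = exists old_x. (x = E[old_x/x]) AND P[old_x/x] (old_x is the value of x before the assignment; eliminate old_x by solving x = E[old_x/x] for old_x)
Step 1: Precondition P: x>394, i.e. old_x > 394
Step 2: Assignment gives x = old_x + 217, so old_x = x - 217
Step 3: Substitute into P: x - 217 > 394
Step 4: Simplify: x > 394+217 = 611

611


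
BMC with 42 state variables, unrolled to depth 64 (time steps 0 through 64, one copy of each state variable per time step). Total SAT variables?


BMC unrolls to depth k, creating one copy of each state var for steps 0..k.
Step count = 64 + 1 = 65 (steps 0 through 64)
Vars per step = 42
Total = 42 * 65 = 2730

2730


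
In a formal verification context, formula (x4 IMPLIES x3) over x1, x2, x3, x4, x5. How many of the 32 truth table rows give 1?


Formula: (x4 IMPLIES x3) over 5 vars (32 rows)
Evaluate each row (x1, x2, x3, x4, x5 as bits, MSB first):
  row 0 [00000]: (0 IMPLIES 0) -> 1
  row 1 [00001]: (0 IMPLIES 0) -> 1
  row 2 [00010]: (1 IMPLIES 0) -> 0
  row 3 [00011]: (1 IMPLIES 0) -> 0
  row 4 [00100]: (0 IMPLIES 1) -> 1
  row 5 [00101]: (0 IMPLIES 1) -> 1
  row 6 [00110]: (1 IMPLIES 1) -> 1
  row 7 [00111]: (1 IMPLIES 1) -> 1
  row 8 [01000]: (0 IMPLIES 0) -> 1
  row 9 [01001]: (0 IMPLIES 0) -> 1
  row 10 [01010]: (1 IMPLIES 0) -> 0
  row 11 [01011]: (1 IMPLIES 0) -> 0
  row 12 [01100]: (0 IMPLIES 1) -> 1
  row 13 [01101]: (0 IMPLIES 1) -> 1
  row 14 [01110]: (1 IMPLIES 1) -> 1
  row 15 [01111]: (1 IMPLIES 1) -> 1
  row 16 [10000]: (0 IMPLIES 0) -> 1
  row 17 [10001]: (0 IMPLIES 0) -> 1
  row 18 [10010]: (1 IMPLIES 0) -> 0
  row 19 [10011]: (1 IMPLIES 0) -> 0
  row 20 [10100]: (0 IMPLIES 1) -> 1
  row 21 [10101]: (0 IMPLIES 1) -> 1
  row 22 [10110]: (1 IMPLIES 1) -> 1
  row 23 [10111]: (1 IMPLIES 1) -> 1
  row 24 [11000]: (0 IMPLIES 0) -> 1
  row 25 [11001]: (0 IMPLIES 0) -> 1
  row 26 [11010]: (1 IMPLIES 0) -> 0
  row 27 [11011]: (1 IMPLIES 0) -> 0
  row 28 [11100]: (0 IMPLIES 1) -> 1
  row 29 [11101]: (0 IMPLIES 1) -> 1
  row 30 [11110]: (1 IMPLIES 1) -> 1
  row 31 [11111]: (1 IMPLIES 1) -> 1
Full result column, 8 rows per line (x1,x2 fixed per line; x3,x4,x5 runs 000..111 left to right):
  rows 0-7 [x1,x2=00]: 11001111  (ones: 6)
  rows 8-15 [x1,x2=01]: 11001111  (ones: 6)
  rows 16-23 [x1,x2=10]: 11001111  (ones: 6)
  rows 24-31 [x1,x2=11]: 11001111  (ones: 6)
Count of 1-rows = 6+6+6+6 = 24

24


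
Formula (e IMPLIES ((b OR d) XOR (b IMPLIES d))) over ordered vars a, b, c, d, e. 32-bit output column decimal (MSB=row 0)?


Formula: (e IMPLIES ((b OR d) XOR (b IMPLIES d))) over a, b, c, d, e (32 rows)
Evaluate each row (bits = a,b,c,d,e, MSB first):
  row 0 [00000]: (0 IMPLIES ((0 OR 0) XOR (0 IMPLIES 0))) -> 1
  row 1 [00001]: (1 IMPLIES ((0 OR 0) XOR (0 IMPLIES 0))) -> 1
  row 2 [00010]: (0 IMPLIES ((0 OR 1) XOR (0 IMPLIES 1))) -> 1
  row 3 [00011]: (1 IMPLIES ((0 OR 1) XOR (0 IMPLIES 1))) -> 0
  row 4 [00100]: (0 IMPLIES ((0 OR 0) XOR (0 IMPLIES 0))) -> 1
  row 5 [00101]: (1 IMPLIES ((0 OR 0) XOR (0 IMPLIES 0))) -> 1
  row 6 [00110]: (0 IMPLIES ((0 OR 1) XOR (0 IMPLIES 1))) -> 1
  row 7 [00111]: (1 IMPLIES ((0 OR 1) XOR (0 IMPLIES 1))) -> 0
  row 8 [01000]: (0 IMPLIES ((1 OR 0) XOR (1 IMPLIES 0))) -> 1
  row 9 [01001]: (1 IMPLIES ((1 OR 0) XOR (1 IMPLIES 0))) -> 1
  row 10 [01010]: (0 IMPLIES ((1 OR 1) XOR (1 IMPLIES 1))) -> 1
  row 11 [01011]: (1 IMPLIES ((1 OR 1) XOR (1 IMPLIES 1))) -> 0
  row 12 [01100]: (0 IMPLIES ((1 OR 0) XOR (1 IMPLIES 0))) -> 1
  row 13 [01101]: (1 IMPLIES ((1 OR 0) XOR (1 IMPLIES 0))) -> 1
  row 14 [01110]: (0 IMPLIES ((1 OR 1) XOR (1 IMPLIES 1))) -> 1
  row 15 [01111]: (1 IMPLIES ((1 OR 1) XOR (1 IMPLIES 1))) -> 0
  row 16 [10000]: (0 IMPLIES ((0 OR 0) XOR (0 IMPLIES 0))) -> 1
  row 17 [10001]: (1 IMPLIES ((0 OR 0) XOR (0 IMPLIES 0))) -> 1
  row 18 [10010]: (0 IMPLIES ((0 OR 1) XOR (0 IMPLIES 1))) -> 1
  row 19 [10011]: (1 IMPLIES ((0 OR 1) XOR (0 IMPLIES 1))) -> 0
  row 20 [10100]: (0 IMPLIES ((0 OR 0) XOR (0 IMPLIES 0))) -> 1
  row 21 [10101]: (1 IMPLIES ((0 OR 0) XOR (0 IMPLIES 0))) -> 1
  row 22 [10110]: (0 IMPLIES ((0 OR 1) XOR (0 IMPLIES 1))) -> 1
  row 23 [10111]: (1 IMPLIES ((0 OR 1) XOR (0 IMPLIES 1))) -> 0
  row 24 [11000]: (0 IMPLIES ((1 OR 0) XOR (1 IMPLIES 0))) -> 1
  row 25 [11001]: (1 IMPLIES ((1 OR 0) XOR (1 IMPLIES 0))) -> 1
  row 26 [11010]: (0 IMPLIES ((1 OR 1) XOR (1 IMPLIES 1))) -> 1
  row 27 [11011]: (1 IMPLIES ((1 OR 1) XOR (1 IMPLIES 1))) -> 0
  row 28 [11100]: (0 IMPLIES ((1 OR 0) XOR (1 IMPLIES 0))) -> 1
  row 29 [11101]: (1 IMPLIES ((1 OR 0) XOR (1 IMPLIES 0))) -> 1
  row 30 [11110]: (0 IMPLIES ((1 OR 1) XOR (1 IMPLIES 1))) -> 1
  row 31 [11111]: (1 IMPLIES ((1 OR 1) XOR (1 IMPLIES 1))) -> 0
Full result column, 4 rows per line (a,b,c fixed per line; d,e runs 00..11 left to right):
  rows 0-3 [a,b,c=000]: 1110  = hex E
  rows 4-7 [a,b,c=001]: 1110  = hex E
  rows 8-11 [a,b,c=010]: 1110  = hex E
  rows 12-15 [a,b,c=011]: 1110  = hex E
  rows 16-19 [a,b,c=100]: 1110  = hex E
  rows 20-23 [a,b,c=101]: 1110  = hex E
  rows 24-27 [a,b,c=110]: 1110  = hex E
  rows 28-31 [a,b,c=111]: 1110  = hex E
Output column (row 0 .. row 31) = 11101110111011101110111011101110
Output column grouped in 4s = 1110 1110 1110 1110 1110 1110 1110 1110 = 0xEEEEEEEE
Convert to decimal digit by digit (value = value*16 + digit):
  E -> 14
  14*16 + 14 (E) = 238
  238*16 + 14 (E) = 3822
  3822*16 + 14 (E) = 61166
  61166*16 + 14 (E) = 978670
  978670*16 + 14 (E) = 15658734
  15658734*16 + 14 (E) = 250539758
  250539758*16 + 14 (E) = 4008636142
Decimal = 4008636142

4008636142


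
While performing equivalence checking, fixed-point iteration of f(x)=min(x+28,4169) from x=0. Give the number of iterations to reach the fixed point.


Step 1: x=0, cap=4169, increment=28
Step 2: x grows by 28 each step until capped at 4169; fixed point is x=4169
Step 3: iterations = ceil(4169/28) = 149

149


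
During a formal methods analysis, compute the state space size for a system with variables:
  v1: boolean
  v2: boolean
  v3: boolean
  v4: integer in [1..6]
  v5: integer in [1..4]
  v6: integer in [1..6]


State space = product of domain sizes of all variables.
Domain sizes:
  v1 (boolean): 2
  v2 (boolean): 2
  v3 (boolean): 2
  v4 (integer in [1..6]): 6
  v5 (integer in [1..4]): 4
  v6 (integer in [1..6]): 6
Product = 2 * 2 * 2 * 6 * 4 * 6 = 1152

1152


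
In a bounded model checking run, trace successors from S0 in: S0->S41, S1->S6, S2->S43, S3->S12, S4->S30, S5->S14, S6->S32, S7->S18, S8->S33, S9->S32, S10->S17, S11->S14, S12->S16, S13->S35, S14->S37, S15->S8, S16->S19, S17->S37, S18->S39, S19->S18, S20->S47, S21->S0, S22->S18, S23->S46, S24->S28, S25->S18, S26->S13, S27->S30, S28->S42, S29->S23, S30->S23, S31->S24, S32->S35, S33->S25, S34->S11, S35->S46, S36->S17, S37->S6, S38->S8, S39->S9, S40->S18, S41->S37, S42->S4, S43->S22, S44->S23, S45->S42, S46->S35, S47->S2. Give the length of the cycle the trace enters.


Trace from S0 until a state repeats:
  S0 -> S41 -> S37 -> S6 -> S32 -> S35 -> S46 -> S35
S35 first seen at step 5, revisited at step 7.
Cycle length = 7 - 5 = 2

2


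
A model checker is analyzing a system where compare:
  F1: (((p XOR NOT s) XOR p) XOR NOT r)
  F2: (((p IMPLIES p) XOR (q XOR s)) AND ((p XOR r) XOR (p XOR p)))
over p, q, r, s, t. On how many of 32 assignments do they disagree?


F1 = (((p XOR NOT s) XOR p) XOR NOT r)
F2 = (((p IMPLIES p) XOR (q XOR s)) AND ((p XOR r) XOR (p XOR p)))
Evaluate both on each of 32 rows (bits = p,q,r,s,t):
  row 0 [00000]: F1=0 F2=0 -> 0
  row 1 [00001]: F1=0 F2=0 -> 0
  row 2 [00010]: F1=1 F2=0 (differ) -> 1
  row 3 [00011]: F1=1 F2=0 (differ) -> 1
  row 4 [00100]: F1=1 F2=1 -> 0
  row 5 [00101]: F1=1 F2=1 -> 0
  row 6 [00110]: F1=0 F2=0 -> 0
  row 7 [00111]: F1=0 F2=0 -> 0
  row 8 [01000]: F1=0 F2=0 -> 0
  row 9 [01001]: F1=0 F2=0 -> 0
  row 10 [01010]: F1=1 F2=0 (differ) -> 1
  row 11 [01011]: F1=1 F2=0 (differ) -> 1
  row 12 [01100]: F1=1 F2=0 (differ) -> 1
  row 13 [01101]: F1=1 F2=0 (differ) -> 1
  row 14 [01110]: F1=0 F2=1 (differ) -> 1
  row 15 [01111]: F1=0 F2=1 (differ) -> 1
  row 16 [10000]: F1=0 F2=1 (differ) -> 1
  row 17 [10001]: F1=0 F2=1 (differ) -> 1
  row 18 [10010]: F1=1 F2=0 (differ) -> 1
  row 19 [10011]: F1=1 F2=0 (differ) -> 1
  row 20 [10100]: F1=1 F2=0 (differ) -> 1
  row 21 [10101]: F1=1 F2=0 (differ) -> 1
  row 22 [10110]: F1=0 F2=0 -> 0
  row 23 [10111]: F1=0 F2=0 -> 0
  row 24 [11000]: F1=0 F2=0 -> 0
  row 25 [11001]: F1=0 F2=0 -> 0
  row 26 [11010]: F1=1 F2=1 -> 0
  row 27 [11011]: F1=1 F2=1 -> 0
  row 28 [11100]: F1=1 F2=0 (differ) -> 1
  row 29 [11101]: F1=1 F2=0 (differ) -> 1
  row 30 [11110]: F1=0 F2=0 -> 0
  row 31 [11111]: F1=0 F2=0 -> 0
Full result column, 8 rows per line (p,q fixed per line; r,s,t runs 000..111 left to right):
  rows 0-7 [p,q=00]: 00110000  (ones: 2)
  rows 8-15 [p,q=01]: 00111111  (ones: 6)
  rows 16-23 [p,q=10]: 11111100  (ones: 6)
  rows 24-31 [p,q=11]: 00001100  (ones: 2)
Disagreements = 2+6+6+2 = 16

16


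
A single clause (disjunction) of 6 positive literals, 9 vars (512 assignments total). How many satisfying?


Step 1: Total=2^9=512
Step 2: Unsat when all 6 false: 2^3=8
Step 3: Sat=512-8=504

504


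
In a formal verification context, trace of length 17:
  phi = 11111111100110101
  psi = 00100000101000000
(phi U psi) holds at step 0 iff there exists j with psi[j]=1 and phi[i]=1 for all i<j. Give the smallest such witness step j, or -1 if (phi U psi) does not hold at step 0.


(phi U psi) at 0: need smallest j with psi[j]=1 and phi[i]=1 for all i in [0,j).
Scan from step 0:
  step 0: phi=1, psi=0 -> continue
  step 1: phi=1, psi=0 -> continue
  step 2: psi=1 and phi held for [0,2) -> witness found
Witness step = 2

2


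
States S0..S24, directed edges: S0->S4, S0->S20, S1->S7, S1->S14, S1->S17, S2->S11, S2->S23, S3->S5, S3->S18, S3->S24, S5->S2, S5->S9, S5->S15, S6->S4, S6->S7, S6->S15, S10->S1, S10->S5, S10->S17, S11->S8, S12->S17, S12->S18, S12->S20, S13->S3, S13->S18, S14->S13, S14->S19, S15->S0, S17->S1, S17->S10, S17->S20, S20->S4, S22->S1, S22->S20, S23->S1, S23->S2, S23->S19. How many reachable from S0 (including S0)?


BFS from S0:
  layer 0: {S0}
  layer 1: {S4, S20}
Reachable set: {S0, S4, S20}
Count = 3

3


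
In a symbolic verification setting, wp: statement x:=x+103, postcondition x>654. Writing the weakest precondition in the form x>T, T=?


Formula: wp(x:=E, P) = P[E/x] (substitute E for x in postcondition)
Step 1: Postcondition: x>654
Step 2: Substitute x+103 for x: x+103>654
Step 3: Solve for x: x > 654-103 = 551

551


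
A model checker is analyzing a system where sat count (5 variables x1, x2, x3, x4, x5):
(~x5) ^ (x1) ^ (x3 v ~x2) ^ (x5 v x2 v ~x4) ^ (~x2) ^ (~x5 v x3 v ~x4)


CNF with 6 clauses over 5 vars (32 assignments).
An assignment satisfies CNF iff every clause has >=1 true literal.
Check each row (bits = x1,x2,x3,x4,x5; clause T/F shown):
  row 0 [00000]: clauses=TFTTTT -> 0
  row 1 [00001]: clauses=FFTTTT -> 0
  row 2 [00010]: clauses=TFTFTT -> 0
  row 3 [00011]: clauses=FFTTTF -> 0
  row 4 [00100]: clauses=TFTTTT -> 0
  row 5 [00101]: clauses=FFTTTT -> 0
  row 6 [00110]: clauses=TFTFTT -> 0
  row 7 [00111]: clauses=FFTTTT -> 0
  row 8 [01000]: clauses=TFFTFT -> 0
  row 9 [01001]: clauses=FFFTFT -> 0
  row 10 [01010]: clauses=TFFTFT -> 0
  row 11 [01011]: clauses=FFFTFF -> 0
  row 12 [01100]: clauses=TFTTFT -> 0
  row 13 [01101]: clauses=FFTTFT -> 0
  row 14 [01110]: clauses=TFTTFT -> 0
  row 15 [01111]: clauses=FFTTFT -> 0
  row 16 [10000]: clauses=TTTTTT -> 1
  row 17 [10001]: clauses=FTTTTT -> 0
  row 18 [10010]: clauses=TTTFTT -> 0
  row 19 [10011]: clauses=FTTTTF -> 0
  row 20 [10100]: clauses=TTTTTT -> 1
  row 21 [10101]: clauses=FTTTTT -> 0
  row 22 [10110]: clauses=TTTFTT -> 0
  row 23 [10111]: clauses=FTTTTT -> 0
  row 24 [11000]: clauses=TTFTFT -> 0
  row 25 [11001]: clauses=FTFTFT -> 0
  row 26 [11010]: clauses=TTFTFT -> 0
  row 27 [11011]: clauses=FTFTFF -> 0
  row 28 [11100]: clauses=TTTTFT -> 0
  row 29 [11101]: clauses=FTTTFT -> 0
  row 30 [11110]: clauses=TTTTFT -> 0
  row 31 [11111]: clauses=FTTTFT -> 0
Full result column, 8 rows per line (x1,x2 fixed per line; x3,x4,x5 runs 000..111 left to right):
  rows 0-7 [x1,x2=00]: 00000000  (ones: 0)
  rows 8-15 [x1,x2=01]: 00000000  (ones: 0)
  rows 16-23 [x1,x2=10]: 10001000  (ones: 2)
  rows 24-31 [x1,x2=11]: 00000000  (ones: 0)
Satisfying assignments = 0+0+2+0 = 2

2


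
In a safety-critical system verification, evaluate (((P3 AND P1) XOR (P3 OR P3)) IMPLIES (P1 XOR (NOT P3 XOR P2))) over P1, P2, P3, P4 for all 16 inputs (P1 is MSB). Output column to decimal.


Formula: (((P3 AND P1) XOR (P3 OR P3)) IMPLIES (P1 XOR (NOT P3 XOR P2))) over P1, P2, P3, P4 (16 rows)
Evaluate each row (bits = P1,P2,P3,P4, MSB first):
  row 0 [0000]: (((0 AND 0) XOR (0 OR 0)) IMPLIES (0 XOR (NOT 0 XOR 0))) -> 1
  row 1 [0001]: (((0 AND 0) XOR (0 OR 0)) IMPLIES (0 XOR (NOT 0 XOR 0))) -> 1
  row 2 [0010]: (((1 AND 0) XOR (1 OR 1)) IMPLIES (0 XOR (NOT 1 XOR 0))) -> 0
  row 3 [0011]: (((1 AND 0) XOR (1 OR 1)) IMPLIES (0 XOR (NOT 1 XOR 0))) -> 0
  row 4 [0100]: (((0 AND 0) XOR (0 OR 0)) IMPLIES (0 XOR (NOT 0 XOR 1))) -> 1
  row 5 [0101]: (((0 AND 0) XOR (0 OR 0)) IMPLIES (0 XOR (NOT 0 XOR 1))) -> 1
  row 6 [0110]: (((1 AND 0) XOR (1 OR 1)) IMPLIES (0 XOR (NOT 1 XOR 1))) -> 1
  row 7 [0111]: (((1 AND 0) XOR (1 OR 1)) IMPLIES (0 XOR (NOT 1 XOR 1))) -> 1
  row 8 [1000]: (((0 AND 1) XOR (0 OR 0)) IMPLIES (1 XOR (NOT 0 XOR 0))) -> 1
  row 9 [1001]: (((0 AND 1) XOR (0 OR 0)) IMPLIES (1 XOR (NOT 0 XOR 0))) -> 1
  row 10 [1010]: (((1 AND 1) XOR (1 OR 1)) IMPLIES (1 XOR (NOT 1 XOR 0))) -> 1
  row 11 [1011]: (((1 AND 1) XOR (1 OR 1)) IMPLIES (1 XOR (NOT 1 XOR 0))) -> 1
  row 12 [1100]: (((0 AND 1) XOR (0 OR 0)) IMPLIES (1 XOR (NOT 0 XOR 1))) -> 1
  row 13 [1101]: (((0 AND 1) XOR (0 OR 0)) IMPLIES (1 XOR (NOT 0 XOR 1))) -> 1
  row 14 [1110]: (((1 AND 1) XOR (1 OR 1)) IMPLIES (1 XOR (NOT 1 XOR 1))) -> 1
  row 15 [1111]: (((1 AND 1) XOR (1 OR 1)) IMPLIES (1 XOR (NOT 1 XOR 1))) -> 1
Full result column, 4 rows per line (P1,P2 fixed per line; P3,P4 runs 00..11 left to right):
  rows 0-3 [P1,P2=00]: 1100  = hex C
  rows 4-7 [P1,P2=01]: 1111  = hex F
  rows 8-11 [P1,P2=10]: 1111  = hex F
  rows 12-15 [P1,P2=11]: 1111  = hex F
Output column (row 0 .. row 15) = 1100111111111111
Output column grouped in 4s = 1100 1111 1111 1111 = 0xCFFF
Convert to decimal digit by digit (value = value*16 + digit):
  C -> 12
  12*16 + 15 (F) = 207
  207*16 + 15 (F) = 3327
  3327*16 + 15 (F) = 53247
Decimal = 53247

53247


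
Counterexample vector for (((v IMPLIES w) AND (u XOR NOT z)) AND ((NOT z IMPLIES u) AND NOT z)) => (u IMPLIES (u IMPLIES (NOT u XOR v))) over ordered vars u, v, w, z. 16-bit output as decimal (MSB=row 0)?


F1 = (((v IMPLIES w) AND (u XOR NOT z)) AND ((NOT z IMPLIES u) AND NOT z))
F2 = (u IMPLIES (u IMPLIES (NOT u XOR v)))
Counterexample to F1=>F2 is where F1=1 and F2=0.
Evaluate each row (bits = u,v,w,z, MSB first):
  row 0 [0000]: F1=0 F2=1 -> F1&~F2 -> 0
  row 1 [0001]: F1=0 F2=1 -> F1&~F2 -> 0
  row 2 [0010]: F1=0 F2=1 -> F1&~F2 -> 0
  row 3 [0011]: F1=0 F2=1 -> F1&~F2 -> 0
  row 4 [0100]: F1=0 F2=1 -> F1&~F2 -> 0
  row 5 [0101]: F1=0 F2=1 -> F1&~F2 -> 0
  row 6 [0110]: F1=0 F2=1 -> F1&~F2 -> 0
  row 7 [0111]: F1=0 F2=1 -> F1&~F2 -> 0
  row 8 [1000]: F1=0 F2=0 -> F1&~F2 -> 0
  row 9 [1001]: F1=0 F2=0 -> F1&~F2 -> 0
  row 10 [1010]: F1=0 F2=0 -> F1&~F2 -> 0
  row 11 [1011]: F1=0 F2=0 -> F1&~F2 -> 0
  row 12 [1100]: F1=0 F2=1 -> F1&~F2 -> 0
  row 13 [1101]: F1=0 F2=1 -> F1&~F2 -> 0
  row 14 [1110]: F1=0 F2=1 -> F1&~F2 -> 0
  row 15 [1111]: F1=0 F2=1 -> F1&~F2 -> 0
Full result column, 4 rows per line (u,v fixed per line; w,z runs 00..11 left to right):
  rows 0-3 [u,v=00]: 0000  = hex 0
  rows 4-7 [u,v=01]: 0000  = hex 0
  rows 8-11 [u,v=10]: 0000  = hex 0
  rows 12-15 [u,v=11]: 0000  = hex 0
Counterexample vector (row 0 .. row 15) = 0000000000000000
Output column grouped in 4s = 0000 0000 0000 0000 = 0x0000
Convert to decimal digit by digit (value = value*16 + digit):
  0 -> 0
  0*16 + 0 = 0
  0*16 + 0 = 0
  0*16 + 0 = 0
Decimal = 0

0


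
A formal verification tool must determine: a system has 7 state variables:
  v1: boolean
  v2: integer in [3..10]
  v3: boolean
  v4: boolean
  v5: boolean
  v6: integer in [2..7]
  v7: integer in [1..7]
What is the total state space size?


State space = product of domain sizes of all variables.
Domain sizes:
  v1 (boolean): 2
  v2 (integer in [3..10]): 8
  v3 (boolean): 2
  v4 (boolean): 2
  v5 (boolean): 2
  v6 (integer in [2..7]): 6
  v7 (integer in [1..7]): 7
Product = 2 * 8 * 2 * 2 * 2 * 6 * 7 = 5376

5376


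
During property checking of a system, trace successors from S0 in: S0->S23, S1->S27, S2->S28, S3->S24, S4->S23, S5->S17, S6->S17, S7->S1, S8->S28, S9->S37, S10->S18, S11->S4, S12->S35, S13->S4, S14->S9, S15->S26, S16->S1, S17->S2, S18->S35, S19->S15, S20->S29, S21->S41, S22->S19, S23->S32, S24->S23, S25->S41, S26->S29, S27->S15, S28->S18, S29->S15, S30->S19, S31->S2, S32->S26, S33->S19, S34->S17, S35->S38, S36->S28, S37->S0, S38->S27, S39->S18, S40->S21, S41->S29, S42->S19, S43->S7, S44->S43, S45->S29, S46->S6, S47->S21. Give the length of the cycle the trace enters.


Trace from S0 until a state repeats:
  S0 -> S23 -> S32 -> S26 -> S29 -> S15 -> S26
S26 first seen at step 3, revisited at step 6.
Cycle length = 6 - 3 = 3

3


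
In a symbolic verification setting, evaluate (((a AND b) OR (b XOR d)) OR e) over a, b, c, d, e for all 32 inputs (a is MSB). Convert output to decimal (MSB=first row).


Formula: (((a AND b) OR (b XOR d)) OR e) over a, b, c, d, e (32 rows)
Evaluate each row (bits = a,b,c,d,e, MSB first):
  row 0 [00000]: (((0 AND 0) OR (0 XOR 0)) OR 0) -> 0
  row 1 [00001]: (((0 AND 0) OR (0 XOR 0)) OR 1) -> 1
  row 2 [00010]: (((0 AND 0) OR (0 XOR 1)) OR 0) -> 1
  row 3 [00011]: (((0 AND 0) OR (0 XOR 1)) OR 1) -> 1
  row 4 [00100]: (((0 AND 0) OR (0 XOR 0)) OR 0) -> 0
  row 5 [00101]: (((0 AND 0) OR (0 XOR 0)) OR 1) -> 1
  row 6 [00110]: (((0 AND 0) OR (0 XOR 1)) OR 0) -> 1
  row 7 [00111]: (((0 AND 0) OR (0 XOR 1)) OR 1) -> 1
  row 8 [01000]: (((0 AND 1) OR (1 XOR 0)) OR 0) -> 1
  row 9 [01001]: (((0 AND 1) OR (1 XOR 0)) OR 1) -> 1
  row 10 [01010]: (((0 AND 1) OR (1 XOR 1)) OR 0) -> 0
  row 11 [01011]: (((0 AND 1) OR (1 XOR 1)) OR 1) -> 1
  row 12 [01100]: (((0 AND 1) OR (1 XOR 0)) OR 0) -> 1
  row 13 [01101]: (((0 AND 1) OR (1 XOR 0)) OR 1) -> 1
  row 14 [01110]: (((0 AND 1) OR (1 XOR 1)) OR 0) -> 0
  row 15 [01111]: (((0 AND 1) OR (1 XOR 1)) OR 1) -> 1
  row 16 [10000]: (((1 AND 0) OR (0 XOR 0)) OR 0) -> 0
  row 17 [10001]: (((1 AND 0) OR (0 XOR 0)) OR 1) -> 1
  row 18 [10010]: (((1 AND 0) OR (0 XOR 1)) OR 0) -> 1
  row 19 [10011]: (((1 AND 0) OR (0 XOR 1)) OR 1) -> 1
  row 20 [10100]: (((1 AND 0) OR (0 XOR 0)) OR 0) -> 0
  row 21 [10101]: (((1 AND 0) OR (0 XOR 0)) OR 1) -> 1
  row 22 [10110]: (((1 AND 0) OR (0 XOR 1)) OR 0) -> 1
  row 23 [10111]: (((1 AND 0) OR (0 XOR 1)) OR 1) -> 1
  row 24 [11000]: (((1 AND 1) OR (1 XOR 0)) OR 0) -> 1
  row 25 [11001]: (((1 AND 1) OR (1 XOR 0)) OR 1) -> 1
  row 26 [11010]: (((1 AND 1) OR (1 XOR 1)) OR 0) -> 1
  row 27 [11011]: (((1 AND 1) OR (1 XOR 1)) OR 1) -> 1
  row 28 [11100]: (((1 AND 1) OR (1 XOR 0)) OR 0) -> 1
  row 29 [11101]: (((1 AND 1) OR (1 XOR 0)) OR 1) -> 1
  row 30 [11110]: (((1 AND 1) OR (1 XOR 1)) OR 0) -> 1
  row 31 [11111]: (((1 AND 1) OR (1 XOR 1)) OR 1) -> 1
Full result column, 4 rows per line (a,b,c fixed per line; d,e runs 00..11 left to right):
  rows 0-3 [a,b,c=000]: 0111  = hex 7
  rows 4-7 [a,b,c=001]: 0111  = hex 7
  rows 8-11 [a,b,c=010]: 1101  = hex D
  rows 12-15 [a,b,c=011]: 1101  = hex D
  rows 16-19 [a,b,c=100]: 0111  = hex 7
  rows 20-23 [a,b,c=101]: 0111  = hex 7
  rows 24-27 [a,b,c=110]: 1111  = hex F
  rows 28-31 [a,b,c=111]: 1111  = hex F
Output column (row 0 .. row 31) = 01110111110111010111011111111111
Output column grouped in 4s = 0111 0111 1101 1101 0111 0111 1111 1111 = 0x77DD77FF
Convert to decimal digit by digit (value = value*16 + digit):
  7 -> 7
  7*16 + 7 = 119
  119*16 + 13 (D) = 1917
  1917*16 + 13 (D) = 30685
  30685*16 + 7 = 490967
  490967*16 + 7 = 7855479
  7855479*16 + 15 (F) = 125687679
  125687679*16 + 15 (F) = 2011002879
Decimal = 2011002879

2011002879


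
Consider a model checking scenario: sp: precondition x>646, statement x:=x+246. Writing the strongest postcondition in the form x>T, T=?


Formula: sp(P, x:=E) = exists old_x. (x = E[old_x/x]) AND P[old_x/x] (old_x is the value of x before the assignment; eliminate old_x by solving x = E[old_x/x] for old_x)
Step 1: Precondition P: x>646, i.e. old_x > 646
Step 2: Assignment gives x = old_x + 246, so old_x = x - 246
Step 3: Substitute into P: x - 246 > 646
Step 4: Simplify: x > 646+246 = 892

892


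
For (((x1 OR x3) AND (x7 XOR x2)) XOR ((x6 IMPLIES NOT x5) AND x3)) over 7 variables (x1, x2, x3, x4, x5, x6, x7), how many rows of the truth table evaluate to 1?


Formula: (((x1 OR x3) AND (x7 XOR x2)) XOR ((x6 IMPLIES NOT x5) AND x3)) over 7 vars (128 rows)
Evaluate each row (x1, x2, x3, x4, x5, x6, x7 as bits, MSB first):
  row 0 [0000000]: (((0 OR 0) AND (0 XOR 0)) XOR ((0 IMPLIES NOT 0) AND 0)) -> 0
  row 1 [0000001]: (((0 OR 0) AND (1 XOR 0)) XOR ((0 IMPLIES NOT 0) AND 0)) -> 0
  row 2 [0000010]: (((0 OR 0) AND (0 XOR 0)) XOR ((1 IMPLIES NOT 0) AND 0)) -> 0
  row 3 [0000011]: (((0 OR 0) AND (1 XOR 0)) XOR ((1 IMPLIES NOT 0) AND 0)) -> 0
  row 4 [0000100]: (((0 OR 0) AND (0 XOR 0)) XOR ((0 IMPLIES NOT 1) AND 0)) -> 0
  (every remaining row is evaluated the same way; all 128 results are listed next)
Full result column, 8 rows per line (x1,x2,x3,x4 fixed per line; x5,x6,x7 runs 000..111 left to right):
  rows 0-7 [x1,x2,x3,x4=0000]: 00000000  (ones: 0)
  rows 8-15 [x1,x2,x3,x4=0001]: 00000000  (ones: 0)
  rows 16-23 [x1,x2,x3,x4=0010]: 10101001  (ones: 4)
  rows 24-31 [x1,x2,x3,x4=0011]: 10101001  (ones: 4)
  rows 32-39 [x1,x2,x3,x4=0100]: 00000000  (ones: 0)
  rows 40-47 [x1,x2,x3,x4=0101]: 00000000  (ones: 0)
  rows 48-55 [x1,x2,x3,x4=0110]: 01010110  (ones: 4)
  rows 56-63 [x1,x2,x3,x4=0111]: 01010110  (ones: 4)
  rows 64-71 [x1,x2,x3,x4=1000]: 01010101  (ones: 4)
  rows 72-79 [x1,x2,x3,x4=1001]: 01010101  (ones: 4)
  rows 80-87 [x1,x2,x3,x4=1010]: 10101001  (ones: 4)
  rows 88-95 [x1,x2,x3,x4=1011]: 10101001  (ones: 4)
  rows 96-103 [x1,x2,x3,x4=1100]: 10101010  (ones: 4)
  rows 104-111 [x1,x2,x3,x4=1101]: 10101010  (ones: 4)
  rows 112-119 [x1,x2,x3,x4=1110]: 01010110  (ones: 4)
  rows 120-127 [x1,x2,x3,x4=1111]: 01010110  (ones: 4)
Count of 1-rows = 0+0+4+4+0+0+4+4+4+4+4+4+4+4+4+4 = 48

48


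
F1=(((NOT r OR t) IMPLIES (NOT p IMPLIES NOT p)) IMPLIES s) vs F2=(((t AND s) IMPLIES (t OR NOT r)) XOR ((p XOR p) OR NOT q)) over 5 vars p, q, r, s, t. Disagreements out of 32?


F1 = (((NOT r OR t) IMPLIES (NOT p IMPLIES NOT p)) IMPLIES s)
F2 = (((t AND s) IMPLIES (t OR NOT r)) XOR ((p XOR p) OR NOT q))
Evaluate both on each of 32 rows (bits = p,q,r,s,t):
  row 0 [00000]: F1=0 F2=0 -> 0
  row 1 [00001]: F1=0 F2=0 -> 0
  row 2 [00010]: F1=1 F2=0 (differ) -> 1
  row 3 [00011]: F1=1 F2=0 (differ) -> 1
  row 4 [00100]: F1=0 F2=0 -> 0
  row 5 [00101]: F1=0 F2=0 -> 0
  row 6 [00110]: F1=1 F2=0 (differ) -> 1
  row 7 [00111]: F1=1 F2=0 (differ) -> 1
  row 8 [01000]: F1=0 F2=1 (differ) -> 1
  row 9 [01001]: F1=0 F2=1 (differ) -> 1
  row 10 [01010]: F1=1 F2=1 -> 0
  row 11 [01011]: F1=1 F2=1 -> 0
  row 12 [01100]: F1=0 F2=1 (differ) -> 1
  row 13 [01101]: F1=0 F2=1 (differ) -> 1
  row 14 [01110]: F1=1 F2=1 -> 0
  row 15 [01111]: F1=1 F2=1 -> 0
  row 16 [10000]: F1=0 F2=0 -> 0
  row 17 [10001]: F1=0 F2=0 -> 0
  row 18 [10010]: F1=1 F2=0 (differ) -> 1
  row 19 [10011]: F1=1 F2=0 (differ) -> 1
  row 20 [10100]: F1=0 F2=0 -> 0
  row 21 [10101]: F1=0 F2=0 -> 0
  row 22 [10110]: F1=1 F2=0 (differ) -> 1
  row 23 [10111]: F1=1 F2=0 (differ) -> 1
  row 24 [11000]: F1=0 F2=1 (differ) -> 1
  row 25 [11001]: F1=0 F2=1 (differ) -> 1
  row 26 [11010]: F1=1 F2=1 -> 0
  row 27 [11011]: F1=1 F2=1 -> 0
  row 28 [11100]: F1=0 F2=1 (differ) -> 1
  row 29 [11101]: F1=0 F2=1 (differ) -> 1
  row 30 [11110]: F1=1 F2=1 -> 0
  row 31 [11111]: F1=1 F2=1 -> 0
Full result column, 8 rows per line (p,q fixed per line; r,s,t runs 000..111 left to right):
  rows 0-7 [p,q=00]: 00110011  (ones: 4)
  rows 8-15 [p,q=01]: 11001100  (ones: 4)
  rows 16-23 [p,q=10]: 00110011  (ones: 4)
  rows 24-31 [p,q=11]: 11001100  (ones: 4)
Disagreements = 4+4+4+4 = 16

16


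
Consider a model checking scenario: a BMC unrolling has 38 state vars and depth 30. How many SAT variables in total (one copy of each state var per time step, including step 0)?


BMC unrolls to depth k, creating one copy of each state var for steps 0..k.
Step count = 30 + 1 = 31 (steps 0 through 30)
Vars per step = 38
Total = 38 * 31 = 1178

1178


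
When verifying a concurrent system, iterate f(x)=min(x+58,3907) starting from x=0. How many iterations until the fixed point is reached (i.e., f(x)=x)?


Step 1: x=0, cap=3907, increment=58
Step 2: x grows by 58 each step until capped at 3907; fixed point is x=3907
Step 3: iterations = ceil(3907/58) = 68

68


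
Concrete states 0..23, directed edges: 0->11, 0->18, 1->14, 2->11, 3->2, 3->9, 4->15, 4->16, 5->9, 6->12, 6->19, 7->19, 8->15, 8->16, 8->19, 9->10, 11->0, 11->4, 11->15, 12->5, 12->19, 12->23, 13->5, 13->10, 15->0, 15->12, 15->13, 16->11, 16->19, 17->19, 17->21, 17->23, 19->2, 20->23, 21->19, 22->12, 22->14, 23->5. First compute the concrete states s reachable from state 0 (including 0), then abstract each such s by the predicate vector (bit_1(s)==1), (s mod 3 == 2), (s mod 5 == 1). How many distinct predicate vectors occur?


BFS from 0:
Concrete reachable: {0, 2, 4, 5, 9, 10, 11, 12, 13, 15, 16, 18, 19, 23}
Abstract via predicates (bit_1(s)==1), (s mod 3 == 2), (s mod 5 == 1):
  (0,0,0) <- {0, 4, 9, 12, 13}
  (0,0,1) <- {16}
  (0,1,0) <- {5}
  (1,0,0) <- {10, 15, 18, 19}
  (1,1,0) <- {2, 23}
  (1,1,1) <- {11}
Distinct abstract states = 6

6


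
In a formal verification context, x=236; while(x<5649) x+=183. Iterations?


Step 1: x goes from 236 toward 5649 by 183; the body runs while x<5649, so iterations = ceil((bound-start)/step)
Step 2: Distance=5413
Step 3: ceil(5413/183)=30

30


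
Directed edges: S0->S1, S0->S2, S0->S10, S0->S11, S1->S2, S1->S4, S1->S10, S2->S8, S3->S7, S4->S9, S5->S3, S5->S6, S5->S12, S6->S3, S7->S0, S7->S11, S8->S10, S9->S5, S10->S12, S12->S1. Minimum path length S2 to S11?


BFS layer-by-layer from S2:
  dist 0: {S2}
  dist 1: {S8}
  dist 2: {S10}
  dist 3: {S12}
  dist 4: {S1}
  dist 5: {S4}
  dist 6: {S9}
  dist 7: {S5}
  dist 8: {S3, S6}
  dist 9: {S7}
  dist 10: {S0, S11}
  -> S11 reached at distance 10
Shortest path length = 10

10


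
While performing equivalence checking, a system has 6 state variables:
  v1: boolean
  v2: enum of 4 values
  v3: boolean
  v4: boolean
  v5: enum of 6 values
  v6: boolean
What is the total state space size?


State space = product of domain sizes of all variables.
Domain sizes:
  v1 (boolean): 2
  v2 (enum of 4 values): 4
  v3 (boolean): 2
  v4 (boolean): 2
  v5 (enum of 6 values): 6
  v6 (boolean): 2
Product = 2 * 4 * 2 * 2 * 6 * 2 = 384

384


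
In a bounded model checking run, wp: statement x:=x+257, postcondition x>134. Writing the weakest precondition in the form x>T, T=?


Formula: wp(x:=E, P) = P[E/x] (substitute E for x in postcondition)
Step 1: Postcondition: x>134
Step 2: Substitute x+257 for x: x+257>134
Step 3: Solve for x: x > 134-257 = -123

-123


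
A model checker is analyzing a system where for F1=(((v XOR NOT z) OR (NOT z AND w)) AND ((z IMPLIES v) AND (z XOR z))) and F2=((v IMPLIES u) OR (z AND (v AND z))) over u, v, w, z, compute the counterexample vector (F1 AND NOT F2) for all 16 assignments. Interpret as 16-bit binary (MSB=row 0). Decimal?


F1 = (((v XOR NOT z) OR (NOT z AND w)) AND ((z IMPLIES v) AND (z XOR z)))
F2 = ((v IMPLIES u) OR (z AND (v AND z)))
Counterexample to F1=>F2 is where F1=1 and F2=0.
Evaluate each row (bits = u,v,w,z, MSB first):
  row 0 [0000]: F1=0 F2=1 -> F1&~F2 -> 0
  row 1 [0001]: F1=0 F2=1 -> F1&~F2 -> 0
  row 2 [0010]: F1=0 F2=1 -> F1&~F2 -> 0
  row 3 [0011]: F1=0 F2=1 -> F1&~F2 -> 0
  row 4 [0100]: F1=0 F2=0 -> F1&~F2 -> 0
  row 5 [0101]: F1=0 F2=1 -> F1&~F2 -> 0
  row 6 [0110]: F1=0 F2=0 -> F1&~F2 -> 0
  row 7 [0111]: F1=0 F2=1 -> F1&~F2 -> 0
  row 8 [1000]: F1=0 F2=1 -> F1&~F2 -> 0
  row 9 [1001]: F1=0 F2=1 -> F1&~F2 -> 0
  row 10 [1010]: F1=0 F2=1 -> F1&~F2 -> 0
  row 11 [1011]: F1=0 F2=1 -> F1&~F2 -> 0
  row 12 [1100]: F1=0 F2=1 -> F1&~F2 -> 0
  row 13 [1101]: F1=0 F2=1 -> F1&~F2 -> 0
  row 14 [1110]: F1=0 F2=1 -> F1&~F2 -> 0
  row 15 [1111]: F1=0 F2=1 -> F1&~F2 -> 0
Full result column, 4 rows per line (u,v fixed per line; w,z runs 00..11 left to right):
  rows 0-3 [u,v=00]: 0000  = hex 0
  rows 4-7 [u,v=01]: 0000  = hex 0
  rows 8-11 [u,v=10]: 0000  = hex 0
  rows 12-15 [u,v=11]: 0000  = hex 0
Counterexample vector (row 0 .. row 15) = 0000000000000000
Output column grouped in 4s = 0000 0000 0000 0000 = 0x0000
Convert to decimal digit by digit (value = value*16 + digit):
  0 -> 0
  0*16 + 0 = 0
  0*16 + 0 = 0
  0*16 + 0 = 0
Decimal = 0

0


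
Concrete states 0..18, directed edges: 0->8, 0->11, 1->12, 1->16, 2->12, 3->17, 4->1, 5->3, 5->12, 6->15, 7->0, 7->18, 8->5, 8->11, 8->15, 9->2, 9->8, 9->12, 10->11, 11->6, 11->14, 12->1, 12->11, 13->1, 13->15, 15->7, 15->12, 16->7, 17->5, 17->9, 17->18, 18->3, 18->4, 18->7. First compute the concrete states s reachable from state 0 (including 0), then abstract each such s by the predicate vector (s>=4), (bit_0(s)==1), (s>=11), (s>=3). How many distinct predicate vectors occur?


BFS from 0:
Concrete reachable: {0, 1, 2, 3, 4, 5, 6, 7, 8, 9, 11, 12, 14, 15, 16, 17, 18}
Abstract via predicates (s>=4), (bit_0(s)==1), (s>=11), (s>=3):
  (0,0,0,0) <- {0, 2}
  (0,1,0,0) <- {1}
  (0,1,0,1) <- {3}
  (1,0,0,1) <- {4, 6, 8}
  (1,0,1,1) <- {12, 14, 16, 18}
  (1,1,0,1) <- {5, 7, 9}
  (1,1,1,1) <- {11, 15, 17}
Distinct abstract states = 7

7


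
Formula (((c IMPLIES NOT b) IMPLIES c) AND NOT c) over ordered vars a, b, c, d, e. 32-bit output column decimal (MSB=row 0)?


Formula: (((c IMPLIES NOT b) IMPLIES c) AND NOT c) over a, b, c, d, e (32 rows)
Evaluate each row (bits = a,b,c,d,e, MSB first):
  row 0 [00000]: (((0 IMPLIES NOT 0) IMPLIES 0) AND NOT 0) -> 0
  row 1 [00001]: (((0 IMPLIES NOT 0) IMPLIES 0) AND NOT 0) -> 0
  row 2 [00010]: (((0 IMPLIES NOT 0) IMPLIES 0) AND NOT 0) -> 0
  row 3 [00011]: (((0 IMPLIES NOT 0) IMPLIES 0) AND NOT 0) -> 0
  row 4 [00100]: (((1 IMPLIES NOT 0) IMPLIES 1) AND NOT 1) -> 0
  row 5 [00101]: (((1 IMPLIES NOT 0) IMPLIES 1) AND NOT 1) -> 0
  row 6 [00110]: (((1 IMPLIES NOT 0) IMPLIES 1) AND NOT 1) -> 0
  row 7 [00111]: (((1 IMPLIES NOT 0) IMPLIES 1) AND NOT 1) -> 0
  row 8 [01000]: (((0 IMPLIES NOT 1) IMPLIES 0) AND NOT 0) -> 0
  row 9 [01001]: (((0 IMPLIES NOT 1) IMPLIES 0) AND NOT 0) -> 0
  row 10 [01010]: (((0 IMPLIES NOT 1) IMPLIES 0) AND NOT 0) -> 0
  row 11 [01011]: (((0 IMPLIES NOT 1) IMPLIES 0) AND NOT 0) -> 0
  row 12 [01100]: (((1 IMPLIES NOT 1) IMPLIES 1) AND NOT 1) -> 0
  row 13 [01101]: (((1 IMPLIES NOT 1) IMPLIES 1) AND NOT 1) -> 0
  row 14 [01110]: (((1 IMPLIES NOT 1) IMPLIES 1) AND NOT 1) -> 0
  row 15 [01111]: (((1 IMPLIES NOT 1) IMPLIES 1) AND NOT 1) -> 0
  row 16 [10000]: (((0 IMPLIES NOT 0) IMPLIES 0) AND NOT 0) -> 0
  row 17 [10001]: (((0 IMPLIES NOT 0) IMPLIES 0) AND NOT 0) -> 0
  row 18 [10010]: (((0 IMPLIES NOT 0) IMPLIES 0) AND NOT 0) -> 0
  row 19 [10011]: (((0 IMPLIES NOT 0) IMPLIES 0) AND NOT 0) -> 0
  row 20 [10100]: (((1 IMPLIES NOT 0) IMPLIES 1) AND NOT 1) -> 0
  row 21 [10101]: (((1 IMPLIES NOT 0) IMPLIES 1) AND NOT 1) -> 0
  row 22 [10110]: (((1 IMPLIES NOT 0) IMPLIES 1) AND NOT 1) -> 0
  row 23 [10111]: (((1 IMPLIES NOT 0) IMPLIES 1) AND NOT 1) -> 0
  row 24 [11000]: (((0 IMPLIES NOT 1) IMPLIES 0) AND NOT 0) -> 0
  row 25 [11001]: (((0 IMPLIES NOT 1) IMPLIES 0) AND NOT 0) -> 0
  row 26 [11010]: (((0 IMPLIES NOT 1) IMPLIES 0) AND NOT 0) -> 0
  row 27 [11011]: (((0 IMPLIES NOT 1) IMPLIES 0) AND NOT 0) -> 0
  row 28 [11100]: (((1 IMPLIES NOT 1) IMPLIES 1) AND NOT 1) -> 0
  row 29 [11101]: (((1 IMPLIES NOT 1) IMPLIES 1) AND NOT 1) -> 0
  row 30 [11110]: (((1 IMPLIES NOT 1) IMPLIES 1) AND NOT 1) -> 0
  row 31 [11111]: (((1 IMPLIES NOT 1) IMPLIES 1) AND NOT 1) -> 0
Full result column, 4 rows per line (a,b,c fixed per line; d,e runs 00..11 left to right):
  rows 0-3 [a,b,c=000]: 0000  = hex 0
  rows 4-7 [a,b,c=001]: 0000  = hex 0
  rows 8-11 [a,b,c=010]: 0000  = hex 0
  rows 12-15 [a,b,c=011]: 0000  = hex 0
  rows 16-19 [a,b,c=100]: 0000  = hex 0
  rows 20-23 [a,b,c=101]: 0000  = hex 0
  rows 24-27 [a,b,c=110]: 0000  = hex 0
  rows 28-31 [a,b,c=111]: 0000  = hex 0
Output column (row 0 .. row 31) = 00000000000000000000000000000000
Output column grouped in 4s = 0000 0000 0000 0000 0000 0000 0000 0000 = 0x00000000
Convert to decimal digit by digit (value = value*16 + digit):
  0 -> 0
  0*16 + 0 = 0
  0*16 + 0 = 0
  0*16 + 0 = 0
  0*16 + 0 = 0
  0*16 + 0 = 0
  0*16 + 0 = 0
  0*16 + 0 = 0
Decimal = 0

0


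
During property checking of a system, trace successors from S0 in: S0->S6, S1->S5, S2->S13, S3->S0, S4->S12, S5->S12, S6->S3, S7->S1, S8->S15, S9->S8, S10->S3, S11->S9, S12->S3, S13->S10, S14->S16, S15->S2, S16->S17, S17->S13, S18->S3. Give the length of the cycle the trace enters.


Trace from S0 until a state repeats:
  S0 -> S6 -> S3 -> S0
S0 first seen at step 0, revisited at step 3.
Cycle length = 3 - 0 = 3

3


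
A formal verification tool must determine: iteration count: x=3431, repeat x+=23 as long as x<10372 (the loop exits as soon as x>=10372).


Step 1: x goes from 3431 toward 10372 by 23; the body runs while x<10372, so iterations = ceil((bound-start)/step)
Step 2: Distance=6941
Step 3: ceil(6941/23)=302

302


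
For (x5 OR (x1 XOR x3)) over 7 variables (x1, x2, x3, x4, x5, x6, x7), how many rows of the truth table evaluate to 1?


Formula: (x5 OR (x1 XOR x3)) over 7 vars (128 rows)
Evaluate each row (x1, x2, x3, x4, x5, x6, x7 as bits, MSB first):
  row 0 [0000000]: (0 OR (0 XOR 0)) -> 0
  row 1 [0000001]: (0 OR (0 XOR 0)) -> 0
  row 2 [0000010]: (0 OR (0 XOR 0)) -> 0
  row 3 [0000011]: (0 OR (0 XOR 0)) -> 0
  row 4 [0000100]: (1 OR (0 XOR 0)) -> 1
  (every remaining row is evaluated the same way; all 128 results are listed next)
Full result column, 8 rows per line (x1,x2,x3,x4 fixed per line; x5,x6,x7 runs 000..111 left to right):
  rows 0-7 [x1,x2,x3,x4=0000]: 00001111  (ones: 4)
  rows 8-15 [x1,x2,x3,x4=0001]: 00001111  (ones: 4)
  rows 16-23 [x1,x2,x3,x4=0010]: 11111111  (ones: 8)
  rows 24-31 [x1,x2,x3,x4=0011]: 11111111  (ones: 8)
  rows 32-39 [x1,x2,x3,x4=0100]: 00001111  (ones: 4)
  rows 40-47 [x1,x2,x3,x4=0101]: 00001111  (ones: 4)
  rows 48-55 [x1,x2,x3,x4=0110]: 11111111  (ones: 8)
  rows 56-63 [x1,x2,x3,x4=0111]: 11111111  (ones: 8)
  rows 64-71 [x1,x2,x3,x4=1000]: 11111111  (ones: 8)
  rows 72-79 [x1,x2,x3,x4=1001]: 11111111  (ones: 8)
  rows 80-87 [x1,x2,x3,x4=1010]: 00001111  (ones: 4)
  rows 88-95 [x1,x2,x3,x4=1011]: 00001111  (ones: 4)
  rows 96-103 [x1,x2,x3,x4=1100]: 11111111  (ones: 8)
  rows 104-111 [x1,x2,x3,x4=1101]: 11111111  (ones: 8)
  rows 112-119 [x1,x2,x3,x4=1110]: 00001111  (ones: 4)
  rows 120-127 [x1,x2,x3,x4=1111]: 00001111  (ones: 4)
Count of 1-rows = 4+4+8+8+4+4+8+8+8+8+4+4+8+8+4+4 = 96

96


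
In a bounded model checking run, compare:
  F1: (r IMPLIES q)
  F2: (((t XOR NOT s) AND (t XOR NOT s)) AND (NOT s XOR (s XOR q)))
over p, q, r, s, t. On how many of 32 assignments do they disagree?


F1 = (r IMPLIES q)
F2 = (((t XOR NOT s) AND (t XOR NOT s)) AND (NOT s XOR (s XOR q)))
Evaluate both on each of 32 rows (bits = p,q,r,s,t):
  row 0 [00000]: F1=1 F2=1 -> 0
  row 1 [00001]: F1=1 F2=0 (differ) -> 1
  row 2 [00010]: F1=1 F2=0 (differ) -> 1
  row 3 [00011]: F1=1 F2=1 -> 0
  row 4 [00100]: F1=0 F2=1 (differ) -> 1
  row 5 [00101]: F1=0 F2=0 -> 0
  row 6 [00110]: F1=0 F2=0 -> 0
  row 7 [00111]: F1=0 F2=1 (differ) -> 1
  row 8 [01000]: F1=1 F2=0 (differ) -> 1
  row 9 [01001]: F1=1 F2=0 (differ) -> 1
  row 10 [01010]: F1=1 F2=0 (differ) -> 1
  row 11 [01011]: F1=1 F2=0 (differ) -> 1
  row 12 [01100]: F1=1 F2=0 (differ) -> 1
  row 13 [01101]: F1=1 F2=0 (differ) -> 1
  row 14 [01110]: F1=1 F2=0 (differ) -> 1
  row 15 [01111]: F1=1 F2=0 (differ) -> 1
  row 16 [10000]: F1=1 F2=1 -> 0
  row 17 [10001]: F1=1 F2=0 (differ) -> 1
  row 18 [10010]: F1=1 F2=0 (differ) -> 1
  row 19 [10011]: F1=1 F2=1 -> 0
  row 20 [10100]: F1=0 F2=1 (differ) -> 1
  row 21 [10101]: F1=0 F2=0 -> 0
  row 22 [10110]: F1=0 F2=0 -> 0
  row 23 [10111]: F1=0 F2=1 (differ) -> 1
  row 24 [11000]: F1=1 F2=0 (differ) -> 1
  row 25 [11001]: F1=1 F2=0 (differ) -> 1
  row 26 [11010]: F1=1 F2=0 (differ) -> 1
  row 27 [11011]: F1=1 F2=0 (differ) -> 1
  row 28 [11100]: F1=1 F2=0 (differ) -> 1
  row 29 [11101]: F1=1 F2=0 (differ) -> 1
  row 30 [11110]: F1=1 F2=0 (differ) -> 1
  row 31 [11111]: F1=1 F2=0 (differ) -> 1
Full result column, 8 rows per line (p,q fixed per line; r,s,t runs 000..111 left to right):
  rows 0-7 [p,q=00]: 01101001  (ones: 4)
  rows 8-15 [p,q=01]: 11111111  (ones: 8)
  rows 16-23 [p,q=10]: 01101001  (ones: 4)
  rows 24-31 [p,q=11]: 11111111  (ones: 8)
Disagreements = 4+8+4+8 = 24

24


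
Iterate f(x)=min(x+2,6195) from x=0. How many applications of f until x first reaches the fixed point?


Step 1: x=0, cap=6195, increment=2
Step 2: x grows by 2 each step until capped at 6195; fixed point is x=6195
Step 3: iterations = ceil(6195/2) = 3098

3098


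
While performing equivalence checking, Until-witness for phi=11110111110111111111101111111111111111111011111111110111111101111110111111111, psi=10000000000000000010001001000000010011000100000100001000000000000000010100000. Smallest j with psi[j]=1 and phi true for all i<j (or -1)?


(phi U psi) at 0: need smallest j with psi[j]=1 and phi[i]=1 for all i in [0,j).
Scan from step 0:
  step 0: psi=1 and phi held for [0,0) -> witness found
Witness step = 0

0


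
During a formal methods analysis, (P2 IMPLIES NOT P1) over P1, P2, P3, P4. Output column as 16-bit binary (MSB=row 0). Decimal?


Formula: (P2 IMPLIES NOT P1) over P1, P2, P3, P4 (16 rows)
Evaluate each row (bits = P1,P2,P3,P4, MSB first):
  row 0 [0000]: (0 IMPLIES NOT 0) -> 1
  row 1 [0001]: (0 IMPLIES NOT 0) -> 1
  row 2 [0010]: (0 IMPLIES NOT 0) -> 1
  row 3 [0011]: (0 IMPLIES NOT 0) -> 1
  row 4 [0100]: (1 IMPLIES NOT 0) -> 1
  row 5 [0101]: (1 IMPLIES NOT 0) -> 1
  row 6 [0110]: (1 IMPLIES NOT 0) -> 1
  row 7 [0111]: (1 IMPLIES NOT 0) -> 1
  row 8 [1000]: (0 IMPLIES NOT 1) -> 1
  row 9 [1001]: (0 IMPLIES NOT 1) -> 1
  row 10 [1010]: (0 IMPLIES NOT 1) -> 1
  row 11 [1011]: (0 IMPLIES NOT 1) -> 1
  row 12 [1100]: (1 IMPLIES NOT 1) -> 0
  row 13 [1101]: (1 IMPLIES NOT 1) -> 0
  row 14 [1110]: (1 IMPLIES NOT 1) -> 0
  row 15 [1111]: (1 IMPLIES NOT 1) -> 0
Full result column, 4 rows per line (P1,P2 fixed per line; P3,P4 runs 00..11 left to right):
  rows 0-3 [P1,P2=00]: 1111  = hex F
  rows 4-7 [P1,P2=01]: 1111  = hex F
  rows 8-11 [P1,P2=10]: 1111  = hex F
  rows 12-15 [P1,P2=11]: 0000  = hex 0
Output column (row 0 .. row 15) = 1111111111110000
Output column grouped in 4s = 1111 1111 1111 0000 = 0xFFF0
Convert to decimal digit by digit (value = value*16 + digit):
  F -> 15
  15*16 + 15 (F) = 255
  255*16 + 15 (F) = 4095
  4095*16 + 0 = 65520
Decimal = 65520

65520
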